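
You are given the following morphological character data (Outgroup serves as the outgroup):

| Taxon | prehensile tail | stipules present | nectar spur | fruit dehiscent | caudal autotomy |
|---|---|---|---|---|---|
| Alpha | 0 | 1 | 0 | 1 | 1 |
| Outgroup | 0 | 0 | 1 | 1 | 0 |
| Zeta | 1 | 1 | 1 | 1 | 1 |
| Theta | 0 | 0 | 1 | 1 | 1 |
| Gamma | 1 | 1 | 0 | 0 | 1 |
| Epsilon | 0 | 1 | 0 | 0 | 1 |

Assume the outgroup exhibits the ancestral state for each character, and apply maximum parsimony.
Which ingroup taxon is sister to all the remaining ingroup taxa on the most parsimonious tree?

Theta

Character polarity is set by the outgroup: the derived state is whichever differs from the outgroup's state, so for nectar spur, fruit dehiscent the derived state is '0', and for the remaining characters it is '1'.
prehensile tail (state '1') occurs in Gamma and Zeta but conflicts with the nesting implied by the other characters — most parsimoniously interpreted as homoplasy.
Only Alpha, Epsilon, Gamma, and Zeta show the derived state '1' for stipules present, supporting them as a clade.
Only Alpha, Epsilon, and Gamma show the derived state '0' for nectar spur, supporting them as a clade.
fruit dehiscent (derived state '0') is shared by Epsilon and Gamma — a synapomorphy uniting that clade.
All ingroup taxa share the derived state '1' for caudal autotomy; it defines the ingroup but does not resolve relationships within it.
Most parsimonious ingroup topology: (((Alpha,(Epsilon,Gamma)),Zeta),Theta).
Theta is sister to the clade containing all other ingroup taxa, so it is the earliest-diverging (most basal) ingroup lineage.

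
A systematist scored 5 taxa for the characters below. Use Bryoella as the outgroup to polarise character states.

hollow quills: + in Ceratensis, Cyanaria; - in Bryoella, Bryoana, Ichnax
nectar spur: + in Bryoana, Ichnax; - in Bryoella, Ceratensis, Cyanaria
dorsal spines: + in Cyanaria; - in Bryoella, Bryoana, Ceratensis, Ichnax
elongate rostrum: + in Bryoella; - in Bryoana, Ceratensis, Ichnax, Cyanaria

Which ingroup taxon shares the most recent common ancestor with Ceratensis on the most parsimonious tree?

Character polarity is set by the outgroup: the derived state is whichever differs from the outgroup's state, so for elongate rostrum the derived state is '-', and for the remaining characters it is '+'.
hollow quills: derived state '+' in Ceratensis and Cyanaria only — synapomorphy for {Ceratensis, Cyanaria}.
nectar spur (derived state '+') is shared by Bryoana and Ichnax — a synapomorphy uniting that clade.
dorsal spines (derived state '+') is unique to Cyanaria (autapomorphy; uninformative for grouping).
elongate rostrum (derived state '-') is shared by all ingroup taxa — unites the whole ingroup.
Most parsimonious ingroup topology: ((Bryoana,Ichnax),(Ceratensis,Cyanaria)).
Ceratensis and Cyanaria form a cherry on this tree, so they are sister taxa.

Cyanaria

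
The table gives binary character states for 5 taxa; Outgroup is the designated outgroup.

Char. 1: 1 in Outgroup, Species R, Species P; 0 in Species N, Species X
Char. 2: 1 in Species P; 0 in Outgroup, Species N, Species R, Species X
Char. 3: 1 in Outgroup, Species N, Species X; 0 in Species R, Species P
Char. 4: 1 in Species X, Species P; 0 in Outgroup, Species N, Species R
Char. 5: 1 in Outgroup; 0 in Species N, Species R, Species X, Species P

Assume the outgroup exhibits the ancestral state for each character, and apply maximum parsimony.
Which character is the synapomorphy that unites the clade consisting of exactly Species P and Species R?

Character polarity is set by the outgroup: the derived state is whichever differs from the outgroup's state, so for Char. 1, Char. 3, Char. 5 the derived state is '0', and for the remaining characters it is '1'.
Char. 1 (derived state '0') is shared by Species N and Species X — a synapomorphy uniting that clade.
Char. 2 (derived state '1') is unique to Species P (autapomorphy; uninformative for grouping).
Only Species P and Species R show the derived state '0' for Char. 3, supporting them as a clade.
Char. 4 groups Species P and Species X, which is incompatible with the clades supported by the remaining characters; treating it as convergent (homoplasy) costs fewer steps than any alternative tree.
All ingroup taxa share the derived state '0' for Char. 5; it defines the ingroup but does not resolve relationships within it.
Most parsimonious ingroup topology: ((Species N,Species X),(Species R,Species P)).
The clade {Species P, Species R} is supported by Char. 3: its derived state '0' occurs in exactly those taxa and in no other taxon (including the outgroup).

Char. 3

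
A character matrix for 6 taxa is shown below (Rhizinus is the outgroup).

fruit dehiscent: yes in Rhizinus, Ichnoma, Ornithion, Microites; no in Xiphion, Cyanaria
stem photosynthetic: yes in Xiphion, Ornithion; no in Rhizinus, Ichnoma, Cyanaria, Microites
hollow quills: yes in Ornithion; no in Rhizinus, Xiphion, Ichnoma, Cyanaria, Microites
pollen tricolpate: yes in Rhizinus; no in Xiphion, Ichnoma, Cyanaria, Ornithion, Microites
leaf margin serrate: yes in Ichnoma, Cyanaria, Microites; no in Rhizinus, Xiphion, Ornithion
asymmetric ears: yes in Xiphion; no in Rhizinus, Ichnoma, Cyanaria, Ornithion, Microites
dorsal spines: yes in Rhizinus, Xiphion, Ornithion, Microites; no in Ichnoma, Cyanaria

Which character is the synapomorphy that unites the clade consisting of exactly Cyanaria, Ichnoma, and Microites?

leaf margin serrate

Character polarity is set by the outgroup: the derived state is whichever differs from the outgroup's state, so for fruit dehiscent, pollen tricolpate, dorsal spines the derived state is 'no', and for the remaining characters it is 'yes'.
fruit dehiscent groups Cyanaria and Xiphion, which is incompatible with the clades supported by the remaining characters; treating it as convergent (homoplasy) costs fewer steps than any alternative tree.
stem photosynthetic: derived state 'yes' in Ornithion and Xiphion only — synapomorphy for {Ornithion, Xiphion}.
hollow quills: derived state 'yes' in Ornithion only — an autapomorphy, so it tells us nothing about relationships among taxa.
All ingroup taxa share the derived state 'no' for pollen tricolpate; it defines the ingroup but does not resolve relationships within it.
Only Cyanaria, Ichnoma, and Microites show the derived state 'yes' for leaf margin serrate, supporting them as a clade.
asymmetric ears (derived state 'yes') is unique to Xiphion (autapomorphy; uninformative for grouping).
Only Cyanaria and Ichnoma show the derived state 'no' for dorsal spines, supporting them as a clade.
Most parsimonious ingroup topology: ((Xiphion,Ornithion),((Ichnoma,Cyanaria),Microites)).
The clade {Cyanaria, Ichnoma, Microites} is supported by leaf margin serrate: its derived state 'yes' occurs in exactly those taxa and in no other taxon (including the outgroup).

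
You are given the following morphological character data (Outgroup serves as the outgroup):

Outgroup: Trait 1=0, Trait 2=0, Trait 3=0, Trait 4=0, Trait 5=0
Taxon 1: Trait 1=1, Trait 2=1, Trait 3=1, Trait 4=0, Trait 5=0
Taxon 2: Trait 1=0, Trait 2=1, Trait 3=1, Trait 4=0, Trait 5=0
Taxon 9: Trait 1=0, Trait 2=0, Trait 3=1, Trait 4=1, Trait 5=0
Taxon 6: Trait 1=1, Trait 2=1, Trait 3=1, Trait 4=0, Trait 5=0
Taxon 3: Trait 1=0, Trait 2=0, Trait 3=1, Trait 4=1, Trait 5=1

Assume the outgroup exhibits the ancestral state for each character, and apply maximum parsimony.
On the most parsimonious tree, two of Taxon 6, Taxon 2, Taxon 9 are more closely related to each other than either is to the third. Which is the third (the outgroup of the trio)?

The outgroup has state '0' for every character, so '1' is the derived state throughout.
Trait 1 (derived state '1') is shared by Taxon 1 and Taxon 6 — a synapomorphy uniting that clade.
Only Taxon 1, Taxon 2, and Taxon 6 show the derived state '1' for Trait 2, supporting them as a clade.
Trait 3 (derived state '1') is shared by all ingroup taxa — unites the whole ingroup.
Trait 4 (derived state '1') is shared by Taxon 3 and Taxon 9 — a synapomorphy uniting that clade.
Trait 5: derived state '1' in Taxon 3 only — an autapomorphy, so it tells us nothing about relationships among taxa.
Most parsimonious ingroup topology: (((Taxon 1,Taxon 6),Taxon 2),(Taxon 9,Taxon 3)).
Taxon 6 and Taxon 2 share a more recent common ancestor with each other than either does with Taxon 9, so Taxon 9 is the least closely related of the three.

Taxon 9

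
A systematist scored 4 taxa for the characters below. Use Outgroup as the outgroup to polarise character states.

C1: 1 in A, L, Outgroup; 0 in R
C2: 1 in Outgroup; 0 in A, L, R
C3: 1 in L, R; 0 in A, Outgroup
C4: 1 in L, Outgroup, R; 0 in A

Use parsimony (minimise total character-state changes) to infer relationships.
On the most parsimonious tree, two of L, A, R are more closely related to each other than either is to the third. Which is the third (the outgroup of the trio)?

Character polarity is set by the outgroup: the derived state is whichever differs from the outgroup's state, so for C1, C2, C4 the derived state is '0', and for the remaining characters it is '1'.
C1: derived state '0' in R only — an autapomorphy, so it tells us nothing about relationships among taxa.
C2 (derived state '0') is shared by all ingroup taxa — unites the whole ingroup.
C3: derived state '1' in L and R only — synapomorphy for {L, R}.
C4 (derived state '0') is unique to A (autapomorphy; uninformative for grouping).
Most parsimonious ingroup topology: (A,(L,R)).
L and R share a more recent common ancestor with each other than either does with A, so A is the least closely related of the three.

A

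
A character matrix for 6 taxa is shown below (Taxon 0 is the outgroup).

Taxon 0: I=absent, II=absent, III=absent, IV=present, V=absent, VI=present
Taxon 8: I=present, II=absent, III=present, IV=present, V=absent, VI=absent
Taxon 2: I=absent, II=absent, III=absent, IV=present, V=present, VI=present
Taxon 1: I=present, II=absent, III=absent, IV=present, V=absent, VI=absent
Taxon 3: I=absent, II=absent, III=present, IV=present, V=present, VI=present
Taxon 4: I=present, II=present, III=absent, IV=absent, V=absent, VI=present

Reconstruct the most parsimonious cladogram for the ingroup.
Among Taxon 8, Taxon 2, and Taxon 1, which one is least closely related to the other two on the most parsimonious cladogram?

Taxon 2

Character polarity is set by the outgroup: the derived state is whichever differs from the outgroup's state, so for IV, VI the derived state is 'absent', and for the remaining characters it is 'present'.
I (derived state 'present') is shared by Taxon 1, Taxon 4, and Taxon 8 — a synapomorphy uniting that clade.
II: derived state 'present' in Taxon 4 only — an autapomorphy, so it tells us nothing about relationships among taxa.
III (state 'present') occurs in Taxon 3 and Taxon 8 but conflicts with the nesting implied by the other characters — most parsimoniously interpreted as homoplasy.
IV: derived state 'absent' in Taxon 4 only — an autapomorphy, so it tells us nothing about relationships among taxa.
Only Taxon 2 and Taxon 3 show the derived state 'present' for V, supporting them as a clade.
VI (derived state 'absent') is shared by Taxon 1 and Taxon 8 — a synapomorphy uniting that clade.
Most parsimonious ingroup topology: (((Taxon 8,Taxon 1),Taxon 4),(Taxon 2,Taxon 3)).
Taxon 8 and Taxon 1 share a more recent common ancestor with each other than either does with Taxon 2, so Taxon 2 is the least closely related of the three.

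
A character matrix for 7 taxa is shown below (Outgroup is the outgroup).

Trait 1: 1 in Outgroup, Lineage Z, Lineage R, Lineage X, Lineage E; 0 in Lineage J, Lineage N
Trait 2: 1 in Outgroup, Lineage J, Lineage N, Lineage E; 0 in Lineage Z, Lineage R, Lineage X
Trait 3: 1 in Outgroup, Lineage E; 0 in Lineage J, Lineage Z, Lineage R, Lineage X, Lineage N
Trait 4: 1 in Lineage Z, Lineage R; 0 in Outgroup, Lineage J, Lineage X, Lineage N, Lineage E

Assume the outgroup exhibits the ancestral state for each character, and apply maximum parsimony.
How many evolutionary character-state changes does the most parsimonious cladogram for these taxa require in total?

Character polarity is set by the outgroup: the derived state is whichever differs from the outgroup's state, so for Trait 1, Trait 2, Trait 3 the derived state is '0', and for the remaining characters it is '1'.
Trait 1 (derived state '0') is shared by Lineage J and Lineage N — a synapomorphy uniting that clade.
Only Lineage R, Lineage X, and Lineage Z show the derived state '0' for Trait 2, supporting them as a clade.
Trait 3 (derived state '0') is shared by Lineage J, Lineage N, Lineage R, Lineage X, and Lineage Z — a synapomorphy uniting that clade.
Trait 4 (derived state '1') is shared by Lineage R and Lineage Z — a synapomorphy uniting that clade.
Most parsimonious ingroup topology: (((Lineage J,Lineage N),((Lineage Z,Lineage R),Lineage X)),Lineage E).
Changes per character on this tree: Trait 1: 1; Trait 2: 1; Trait 3: 1; Trait 4: 1.
Total = 4.

4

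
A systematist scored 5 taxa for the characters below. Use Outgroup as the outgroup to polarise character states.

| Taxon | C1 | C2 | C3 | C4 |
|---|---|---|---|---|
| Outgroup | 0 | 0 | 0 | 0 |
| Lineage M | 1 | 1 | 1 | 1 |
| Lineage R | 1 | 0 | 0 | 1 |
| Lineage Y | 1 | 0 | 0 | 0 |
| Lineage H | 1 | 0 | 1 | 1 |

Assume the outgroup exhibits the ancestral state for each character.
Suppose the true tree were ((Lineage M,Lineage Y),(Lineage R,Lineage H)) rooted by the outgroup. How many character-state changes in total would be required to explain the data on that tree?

6

Map each character onto ((Lineage M,Lineage Y),(Lineage R,Lineage H)) (rooted by Outgroup) and count the minimum state changes it requires (Fitch parsimony):
C1: 1; C2: 1; C3: 2; C4: 2.
Total tree length = 6.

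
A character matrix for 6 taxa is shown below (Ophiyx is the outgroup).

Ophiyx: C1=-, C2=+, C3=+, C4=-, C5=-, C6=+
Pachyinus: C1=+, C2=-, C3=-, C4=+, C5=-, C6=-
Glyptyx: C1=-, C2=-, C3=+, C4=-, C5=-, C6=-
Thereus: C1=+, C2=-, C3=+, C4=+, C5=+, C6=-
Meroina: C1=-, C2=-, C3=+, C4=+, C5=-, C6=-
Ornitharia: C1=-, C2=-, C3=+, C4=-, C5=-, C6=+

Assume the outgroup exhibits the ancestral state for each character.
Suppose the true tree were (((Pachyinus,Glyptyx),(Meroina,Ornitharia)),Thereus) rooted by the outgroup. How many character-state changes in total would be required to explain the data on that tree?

10

Map each character onto (((Pachyinus,Glyptyx),(Meroina,Ornitharia)),Thereus) (rooted by Ophiyx) and count the minimum state changes it requires (Fitch parsimony):
C1: 2; C2: 1; C3: 1; C4: 3; C5: 1; C6: 2.
Total tree length = 10.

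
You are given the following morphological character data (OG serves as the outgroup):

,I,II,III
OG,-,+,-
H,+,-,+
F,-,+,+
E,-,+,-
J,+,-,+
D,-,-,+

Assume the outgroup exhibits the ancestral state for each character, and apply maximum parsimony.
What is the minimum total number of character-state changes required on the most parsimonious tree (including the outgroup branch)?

Character polarity is set by the outgroup: the derived state is whichever differs from the outgroup's state, so for II the derived state is '-', and for the remaining characters it is '+'.
Only H and J show the derived state '+' for I, supporting them as a clade.
II (derived state '-') is shared by D, H, and J — a synapomorphy uniting that clade.
III: derived state '+' in D, F, H, and J only — synapomorphy for {D, F, H, J}.
Most parsimonious ingroup topology: ((((H,J),D),F),E).
Changes per character on this tree: I: 1; II: 1; III: 1.
Total = 3.

3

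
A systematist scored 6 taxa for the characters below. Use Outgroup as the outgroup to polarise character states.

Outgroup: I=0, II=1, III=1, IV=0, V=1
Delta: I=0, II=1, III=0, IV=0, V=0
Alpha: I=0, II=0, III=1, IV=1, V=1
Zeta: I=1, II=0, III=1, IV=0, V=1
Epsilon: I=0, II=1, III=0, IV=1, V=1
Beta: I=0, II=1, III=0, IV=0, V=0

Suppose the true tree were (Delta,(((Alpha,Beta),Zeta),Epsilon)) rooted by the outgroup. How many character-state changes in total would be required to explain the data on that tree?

10

Map each character onto (Delta,(((Alpha,Beta),Zeta),Epsilon)) (rooted by Outgroup) and count the minimum state changes it requires (Fitch parsimony):
I: 1; II: 2; III: 3; IV: 2; V: 2.
Total tree length = 10.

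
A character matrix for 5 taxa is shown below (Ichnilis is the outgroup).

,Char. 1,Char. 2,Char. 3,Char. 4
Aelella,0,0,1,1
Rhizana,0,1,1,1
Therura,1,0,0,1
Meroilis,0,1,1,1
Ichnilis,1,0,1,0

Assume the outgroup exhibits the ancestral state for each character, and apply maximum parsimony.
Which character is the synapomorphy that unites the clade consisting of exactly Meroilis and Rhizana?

Char. 2

Character polarity is set by the outgroup: the derived state is whichever differs from the outgroup's state, so for Char. 1, Char. 3 the derived state is '0', and for the remaining characters it is '1'.
Char. 1: derived state '0' in Aelella, Meroilis, and Rhizana only — synapomorphy for {Aelella, Meroilis, Rhizana}.
Only Meroilis and Rhizana show the derived state '1' for Char. 2, supporting them as a clade.
Char. 3: derived state '0' in Therura only — an autapomorphy, so it tells us nothing about relationships among taxa.
All ingroup taxa share the derived state '1' for Char. 4; it defines the ingroup but does not resolve relationships within it.
Most parsimonious ingroup topology: (((Meroilis,Rhizana),Aelella),Therura).
The clade {Meroilis, Rhizana} is supported by Char. 2: its derived state '1' occurs in exactly those taxa and in no other taxon (including the outgroup).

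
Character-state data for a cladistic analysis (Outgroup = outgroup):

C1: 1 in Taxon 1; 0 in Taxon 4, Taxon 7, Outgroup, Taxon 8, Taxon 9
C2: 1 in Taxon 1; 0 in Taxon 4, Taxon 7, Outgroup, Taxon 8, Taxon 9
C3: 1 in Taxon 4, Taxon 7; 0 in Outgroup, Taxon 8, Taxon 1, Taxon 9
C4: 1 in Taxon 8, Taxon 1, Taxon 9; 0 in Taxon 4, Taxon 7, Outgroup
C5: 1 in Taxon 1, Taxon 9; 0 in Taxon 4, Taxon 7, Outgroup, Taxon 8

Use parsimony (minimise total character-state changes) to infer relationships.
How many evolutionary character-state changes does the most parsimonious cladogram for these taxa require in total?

The outgroup has state '0' for every character, so '1' is the derived state throughout.
C1: derived state '1' in Taxon 1 only — an autapomorphy, so it tells us nothing about relationships among taxa.
C2: derived state '1' in Taxon 1 only — an autapomorphy, so it tells us nothing about relationships among taxa.
C3 (derived state '1') is shared by Taxon 4 and Taxon 7 — a synapomorphy uniting that clade.
C4: derived state '1' in Taxon 1, Taxon 8, and Taxon 9 only — synapomorphy for {Taxon 1, Taxon 8, Taxon 9}.
C5 (derived state '1') is shared by Taxon 1 and Taxon 9 — a synapomorphy uniting that clade.
Most parsimonious ingroup topology: ((Taxon 7,Taxon 4),(Taxon 8,(Taxon 9,Taxon 1))).
Changes per character on this tree: C1: 1; C2: 1; C3: 1; C4: 1; C5: 1.
Total = 5.

5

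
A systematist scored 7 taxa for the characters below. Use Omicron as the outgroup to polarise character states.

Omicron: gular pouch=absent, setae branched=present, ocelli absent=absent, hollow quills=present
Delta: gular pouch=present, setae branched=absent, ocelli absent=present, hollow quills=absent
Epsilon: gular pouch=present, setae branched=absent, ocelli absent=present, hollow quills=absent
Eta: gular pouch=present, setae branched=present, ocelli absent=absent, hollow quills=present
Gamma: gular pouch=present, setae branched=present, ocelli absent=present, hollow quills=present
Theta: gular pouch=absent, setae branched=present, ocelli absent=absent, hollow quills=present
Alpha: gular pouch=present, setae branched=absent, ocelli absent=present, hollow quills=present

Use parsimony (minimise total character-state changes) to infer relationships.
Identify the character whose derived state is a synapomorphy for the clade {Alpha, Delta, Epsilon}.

Character polarity is set by the outgroup: the derived state is whichever differs from the outgroup's state, so for setae branched, hollow quills the derived state is 'absent', and for the remaining characters it is 'present'.
Only Alpha, Delta, Epsilon, Eta, and Gamma show the derived state 'present' for gular pouch, supporting them as a clade.
Only Alpha, Delta, and Epsilon show the derived state 'absent' for setae branched, supporting them as a clade.
ocelli absent (derived state 'present') is shared by Alpha, Delta, Epsilon, and Gamma — a synapomorphy uniting that clade.
Only Delta and Epsilon show the derived state 'absent' for hollow quills, supporting them as a clade.
Most parsimonious ingroup topology: (((((Delta,Epsilon),Alpha),Gamma),Eta),Theta).
The clade {Alpha, Delta, Epsilon} is supported by setae branched: its derived state 'absent' occurs in exactly those taxa and in no other taxon (including the outgroup).

setae branched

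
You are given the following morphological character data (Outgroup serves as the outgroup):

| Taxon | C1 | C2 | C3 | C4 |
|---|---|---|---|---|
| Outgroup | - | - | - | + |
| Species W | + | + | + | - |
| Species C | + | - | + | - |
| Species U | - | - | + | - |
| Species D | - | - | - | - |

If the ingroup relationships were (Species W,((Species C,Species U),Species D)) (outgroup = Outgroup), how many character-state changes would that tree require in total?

6

Map each character onto (Species W,((Species C,Species U),Species D)) (rooted by Outgroup) and count the minimum state changes it requires (Fitch parsimony):
C1: 2; C2: 1; C3: 2; C4: 1.
Total tree length = 6.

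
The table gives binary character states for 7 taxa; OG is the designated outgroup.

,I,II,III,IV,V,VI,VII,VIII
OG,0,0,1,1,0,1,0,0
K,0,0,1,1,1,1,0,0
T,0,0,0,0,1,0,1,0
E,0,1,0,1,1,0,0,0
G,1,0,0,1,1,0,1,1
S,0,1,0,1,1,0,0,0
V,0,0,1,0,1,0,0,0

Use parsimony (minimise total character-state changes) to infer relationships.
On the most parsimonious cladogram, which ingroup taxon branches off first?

Character polarity is set by the outgroup: the derived state is whichever differs from the outgroup's state, so for III, IV, VI the derived state is '0', and for the remaining characters it is '1'.
I: derived state '1' in G only — an autapomorphy, so it tells us nothing about relationships among taxa.
Only E and S show the derived state '1' for II, supporting them as a clade.
III (derived state '0') is shared by E, G, S, and T — a synapomorphy uniting that clade.
IV (state '0') occurs in T and V but conflicts with the nesting implied by the other characters — most parsimoniously interpreted as homoplasy.
All ingroup taxa share the derived state '1' for V; it defines the ingroup but does not resolve relationships within it.
Only E, G, S, T, and V show the derived state '0' for VI, supporting them as a clade.
VII: derived state '1' in G and T only — synapomorphy for {G, T}.
VIII: derived state '1' in G only — an autapomorphy, so it tells us nothing about relationships among taxa.
Most parsimonious ingroup topology: (K,(((T,G),(E,S)),V)).
K is sister to the clade containing all other ingroup taxa, so it is the earliest-diverging (most basal) ingroup lineage.

K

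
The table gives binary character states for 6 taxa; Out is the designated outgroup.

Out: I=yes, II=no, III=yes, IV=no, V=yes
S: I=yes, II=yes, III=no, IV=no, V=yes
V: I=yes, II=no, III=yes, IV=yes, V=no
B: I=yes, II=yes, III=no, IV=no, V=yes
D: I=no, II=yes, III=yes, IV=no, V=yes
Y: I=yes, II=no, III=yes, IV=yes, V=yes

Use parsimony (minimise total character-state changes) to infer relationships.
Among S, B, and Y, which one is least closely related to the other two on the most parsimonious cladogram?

Y

Character polarity is set by the outgroup: the derived state is whichever differs from the outgroup's state, so for I, III, V the derived state is 'no', and for the remaining characters it is 'yes'.
I: derived state 'no' in D only — an autapomorphy, so it tells us nothing about relationships among taxa.
II: derived state 'yes' in B, D, and S only — synapomorphy for {B, D, S}.
III: derived state 'no' in B and S only — synapomorphy for {B, S}.
IV (derived state 'yes') is shared by V and Y — a synapomorphy uniting that clade.
V: derived state 'no' in V only — an autapomorphy, so it tells us nothing about relationships among taxa.
Most parsimonious ingroup topology: ((V,Y),((S,B),D)).
S and B share a more recent common ancestor with each other than either does with Y, so Y is the least closely related of the three.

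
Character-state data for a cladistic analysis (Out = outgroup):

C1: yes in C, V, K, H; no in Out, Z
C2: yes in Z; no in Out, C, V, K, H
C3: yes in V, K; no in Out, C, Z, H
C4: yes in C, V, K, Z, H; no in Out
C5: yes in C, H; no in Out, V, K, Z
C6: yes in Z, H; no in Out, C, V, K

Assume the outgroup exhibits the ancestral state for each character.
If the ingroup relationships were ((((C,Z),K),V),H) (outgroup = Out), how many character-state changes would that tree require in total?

10

Map each character onto ((((C,Z),K),V),H) (rooted by Out) and count the minimum state changes it requires (Fitch parsimony):
C1: 2; C2: 1; C3: 2; C4: 1; C5: 2; C6: 2.
Total tree length = 10.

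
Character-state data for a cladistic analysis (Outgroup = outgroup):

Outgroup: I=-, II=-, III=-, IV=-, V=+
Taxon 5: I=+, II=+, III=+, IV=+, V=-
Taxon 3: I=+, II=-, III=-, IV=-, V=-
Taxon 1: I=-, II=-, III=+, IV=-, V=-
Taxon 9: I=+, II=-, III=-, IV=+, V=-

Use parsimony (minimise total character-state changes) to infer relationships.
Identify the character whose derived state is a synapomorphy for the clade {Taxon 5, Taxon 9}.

IV

Character polarity is set by the outgroup: the derived state is whichever differs from the outgroup's state, so for V the derived state is '-', and for the remaining characters it is '+'.
I (derived state '+') is shared by Taxon 3, Taxon 5, and Taxon 9 — a synapomorphy uniting that clade.
II: derived state '+' in Taxon 5 only — an autapomorphy, so it tells us nothing about relationships among taxa.
III (state '+') occurs in Taxon 1 and Taxon 5 but conflicts with the nesting implied by the other characters — most parsimoniously interpreted as homoplasy.
IV (derived state '+') is shared by Taxon 5 and Taxon 9 — a synapomorphy uniting that clade.
All ingroup taxa share the derived state '-' for V; it defines the ingroup but does not resolve relationships within it.
Most parsimonious ingroup topology: (((Taxon 5,Taxon 9),Taxon 3),Taxon 1).
The clade {Taxon 5, Taxon 9} is supported by IV: its derived state '+' occurs in exactly those taxa and in no other taxon (including the outgroup).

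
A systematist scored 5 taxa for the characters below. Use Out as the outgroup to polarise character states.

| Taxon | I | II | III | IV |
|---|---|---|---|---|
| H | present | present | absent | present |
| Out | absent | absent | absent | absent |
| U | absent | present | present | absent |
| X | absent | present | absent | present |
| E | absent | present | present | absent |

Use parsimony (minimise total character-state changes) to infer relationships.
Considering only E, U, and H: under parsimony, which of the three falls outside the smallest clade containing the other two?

H

The outgroup has state 'absent' for every character, so 'present' is the derived state throughout.
I (derived state 'present') is unique to H (autapomorphy; uninformative for grouping).
All ingroup taxa share the derived state 'present' for II; it defines the ingroup but does not resolve relationships within it.
III (derived state 'present') is shared by E and U — a synapomorphy uniting that clade.
Only H and X show the derived state 'present' for IV, supporting them as a clade.
Most parsimonious ingroup topology: ((X,H),(U,E)).
E and U share a more recent common ancestor with each other than either does with H, so H is the least closely related of the three.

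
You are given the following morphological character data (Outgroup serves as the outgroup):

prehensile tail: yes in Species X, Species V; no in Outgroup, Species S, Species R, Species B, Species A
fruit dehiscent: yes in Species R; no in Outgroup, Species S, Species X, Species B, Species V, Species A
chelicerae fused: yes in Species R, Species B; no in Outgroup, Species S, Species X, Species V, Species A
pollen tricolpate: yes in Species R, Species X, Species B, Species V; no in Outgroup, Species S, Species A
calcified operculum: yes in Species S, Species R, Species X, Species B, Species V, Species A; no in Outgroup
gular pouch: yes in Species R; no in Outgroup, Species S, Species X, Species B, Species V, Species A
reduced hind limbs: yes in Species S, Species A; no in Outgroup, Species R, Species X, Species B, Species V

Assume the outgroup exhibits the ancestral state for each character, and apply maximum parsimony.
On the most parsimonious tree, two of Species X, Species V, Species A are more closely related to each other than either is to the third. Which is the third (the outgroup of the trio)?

Species A

The outgroup has state 'no' for every character, so 'yes' is the derived state throughout.
prehensile tail: derived state 'yes' in Species V and Species X only — synapomorphy for {Species V, Species X}.
fruit dehiscent: derived state 'yes' in Species R only — an autapomorphy, so it tells us nothing about relationships among taxa.
chelicerae fused (derived state 'yes') is shared by Species B and Species R — a synapomorphy uniting that clade.
pollen tricolpate (derived state 'yes') is shared by Species B, Species R, Species V, and Species X — a synapomorphy uniting that clade.
calcified operculum (derived state 'yes') is shared by all ingroup taxa — unites the whole ingroup.
gular pouch (derived state 'yes') is unique to Species R (autapomorphy; uninformative for grouping).
reduced hind limbs: derived state 'yes' in Species A and Species S only — synapomorphy for {Species A, Species S}.
Most parsimonious ingroup topology: ((Species S,Species A),((Species R,Species B),(Species X,Species V))).
Species V and Species X share a more recent common ancestor with each other than either does with Species A, so Species A is the least closely related of the three.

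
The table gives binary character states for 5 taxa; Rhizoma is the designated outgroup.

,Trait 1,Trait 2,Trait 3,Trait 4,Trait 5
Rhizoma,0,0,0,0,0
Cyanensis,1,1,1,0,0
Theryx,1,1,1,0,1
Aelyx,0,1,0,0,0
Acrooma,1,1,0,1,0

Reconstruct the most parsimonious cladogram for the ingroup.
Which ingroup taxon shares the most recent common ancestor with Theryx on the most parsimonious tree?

The outgroup has state '0' for every character, so '1' is the derived state throughout.
Only Acrooma, Cyanensis, and Theryx show the derived state '1' for Trait 1, supporting them as a clade.
All ingroup taxa share the derived state '1' for Trait 2; it defines the ingroup but does not resolve relationships within it.
Trait 3 (derived state '1') is shared by Cyanensis and Theryx — a synapomorphy uniting that clade.
Trait 4 (derived state '1') is unique to Acrooma (autapomorphy; uninformative for grouping).
Trait 5 (derived state '1') is unique to Theryx (autapomorphy; uninformative for grouping).
Most parsimonious ingroup topology: (((Cyanensis,Theryx),Acrooma),Aelyx).
Theryx and Cyanensis form a cherry on this tree, so they are sister taxa.

Cyanensis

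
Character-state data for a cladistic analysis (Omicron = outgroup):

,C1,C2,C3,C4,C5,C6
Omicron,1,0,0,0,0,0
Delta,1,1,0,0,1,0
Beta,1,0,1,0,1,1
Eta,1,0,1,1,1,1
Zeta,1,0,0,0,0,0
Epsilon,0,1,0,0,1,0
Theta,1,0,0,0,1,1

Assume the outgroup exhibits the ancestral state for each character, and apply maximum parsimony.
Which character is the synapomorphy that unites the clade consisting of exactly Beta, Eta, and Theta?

C6

Character polarity is set by the outgroup: the derived state is whichever differs from the outgroup's state, so for C1 the derived state is '0', and for the remaining characters it is '1'.
C1: derived state '0' in Epsilon only — an autapomorphy, so it tells us nothing about relationships among taxa.
C2 (derived state '1') is shared by Delta and Epsilon — a synapomorphy uniting that clade.
Only Beta and Eta show the derived state '1' for C3, supporting them as a clade.
C4: derived state '1' in Eta only — an autapomorphy, so it tells us nothing about relationships among taxa.
Only Beta, Delta, Epsilon, Eta, and Theta show the derived state '1' for C5, supporting them as a clade.
C6 (derived state '1') is shared by Beta, Eta, and Theta — a synapomorphy uniting that clade.
Most parsimonious ingroup topology: (((Delta,Epsilon),((Beta,Eta),Theta)),Zeta).
The clade {Beta, Eta, Theta} is supported by C6: its derived state '1' occurs in exactly those taxa and in no other taxon (including the outgroup).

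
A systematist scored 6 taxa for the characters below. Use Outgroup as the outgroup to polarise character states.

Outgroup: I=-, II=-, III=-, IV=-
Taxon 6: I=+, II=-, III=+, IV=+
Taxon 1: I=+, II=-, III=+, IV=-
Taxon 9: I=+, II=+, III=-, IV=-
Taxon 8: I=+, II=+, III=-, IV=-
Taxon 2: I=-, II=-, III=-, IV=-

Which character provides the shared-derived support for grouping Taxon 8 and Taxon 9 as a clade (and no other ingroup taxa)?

The outgroup has state '-' for every character, so '+' is the derived state throughout.
Only Taxon 1, Taxon 6, Taxon 8, and Taxon 9 show the derived state '+' for I, supporting them as a clade.
II (derived state '+') is shared by Taxon 8 and Taxon 9 — a synapomorphy uniting that clade.
III: derived state '+' in Taxon 1 and Taxon 6 only — synapomorphy for {Taxon 1, Taxon 6}.
IV (derived state '+') is unique to Taxon 6 (autapomorphy; uninformative for grouping).
Most parsimonious ingroup topology: (((Taxon 6,Taxon 1),(Taxon 9,Taxon 8)),Taxon 2).
The clade {Taxon 8, Taxon 9} is supported by II: its derived state '+' occurs in exactly those taxa and in no other taxon (including the outgroup).

II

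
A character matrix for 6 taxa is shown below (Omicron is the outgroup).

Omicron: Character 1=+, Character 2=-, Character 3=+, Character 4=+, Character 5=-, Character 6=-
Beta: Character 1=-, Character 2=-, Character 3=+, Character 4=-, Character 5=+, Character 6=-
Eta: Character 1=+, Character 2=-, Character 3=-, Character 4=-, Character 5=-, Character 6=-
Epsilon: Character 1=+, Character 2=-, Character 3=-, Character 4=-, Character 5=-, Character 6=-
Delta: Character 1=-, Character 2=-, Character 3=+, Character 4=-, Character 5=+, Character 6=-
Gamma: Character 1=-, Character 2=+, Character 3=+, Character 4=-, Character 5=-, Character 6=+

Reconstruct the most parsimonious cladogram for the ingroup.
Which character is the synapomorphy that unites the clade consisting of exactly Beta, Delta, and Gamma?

Character polarity is set by the outgroup: the derived state is whichever differs from the outgroup's state, so for Character 1, Character 3, Character 4 the derived state is '-', and for the remaining characters it is '+'.
Only Beta, Delta, and Gamma show the derived state '-' for Character 1, supporting them as a clade.
Character 2 (derived state '+') is unique to Gamma (autapomorphy; uninformative for grouping).
Only Epsilon and Eta show the derived state '-' for Character 3, supporting them as a clade.
Character 4 (derived state '-') is shared by all ingroup taxa — unites the whole ingroup.
Character 5 (derived state '+') is shared by Beta and Delta — a synapomorphy uniting that clade.
Character 6 (derived state '+') is unique to Gamma (autapomorphy; uninformative for grouping).
Most parsimonious ingroup topology: ((Eta,Epsilon),((Beta,Delta),Gamma)).
The clade {Beta, Delta, Gamma} is supported by Character 1: its derived state '-' occurs in exactly those taxa and in no other taxon (including the outgroup).

Character 1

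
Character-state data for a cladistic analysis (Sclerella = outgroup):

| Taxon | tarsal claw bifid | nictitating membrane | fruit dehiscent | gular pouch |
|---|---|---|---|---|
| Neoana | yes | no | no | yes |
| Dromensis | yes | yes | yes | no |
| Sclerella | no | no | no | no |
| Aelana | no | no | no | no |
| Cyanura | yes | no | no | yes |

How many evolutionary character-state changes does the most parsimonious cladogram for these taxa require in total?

The outgroup has state 'no' for every character, so 'yes' is the derived state throughout.
tarsal claw bifid: derived state 'yes' in Cyanura, Dromensis, and Neoana only — synapomorphy for {Cyanura, Dromensis, Neoana}.
nictitating membrane (derived state 'yes') is unique to Dromensis (autapomorphy; uninformative for grouping).
fruit dehiscent (derived state 'yes') is unique to Dromensis (autapomorphy; uninformative for grouping).
gular pouch (derived state 'yes') is shared by Cyanura and Neoana — a synapomorphy uniting that clade.
Most parsimonious ingroup topology: ((Dromensis,(Neoana,Cyanura)),Aelana).
Changes per character on this tree: tarsal claw bifid: 1; nictitating membrane: 1; fruit dehiscent: 1; gular pouch: 1.
Total = 4.

4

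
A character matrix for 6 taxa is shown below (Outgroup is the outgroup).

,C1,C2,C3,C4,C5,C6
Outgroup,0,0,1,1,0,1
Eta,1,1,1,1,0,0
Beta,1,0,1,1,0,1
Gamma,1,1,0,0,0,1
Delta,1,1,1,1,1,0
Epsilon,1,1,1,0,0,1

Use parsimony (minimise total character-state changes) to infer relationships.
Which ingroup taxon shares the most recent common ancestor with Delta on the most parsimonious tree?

Eta

Character polarity is set by the outgroup: the derived state is whichever differs from the outgroup's state, so for C3, C4, C6 the derived state is '0', and for the remaining characters it is '1'.
All ingroup taxa share the derived state '1' for C1; it defines the ingroup but does not resolve relationships within it.
Only Delta, Epsilon, Eta, and Gamma show the derived state '1' for C2, supporting them as a clade.
C3 (derived state '0') is unique to Gamma (autapomorphy; uninformative for grouping).
C4: derived state '0' in Epsilon and Gamma only — synapomorphy for {Epsilon, Gamma}.
C5: derived state '1' in Delta only — an autapomorphy, so it tells us nothing about relationships among taxa.
C6: derived state '0' in Delta and Eta only — synapomorphy for {Delta, Eta}.
Most parsimonious ingroup topology: (((Eta,Delta),(Gamma,Epsilon)),Beta).
Delta and Eta form a cherry on this tree, so they are sister taxa.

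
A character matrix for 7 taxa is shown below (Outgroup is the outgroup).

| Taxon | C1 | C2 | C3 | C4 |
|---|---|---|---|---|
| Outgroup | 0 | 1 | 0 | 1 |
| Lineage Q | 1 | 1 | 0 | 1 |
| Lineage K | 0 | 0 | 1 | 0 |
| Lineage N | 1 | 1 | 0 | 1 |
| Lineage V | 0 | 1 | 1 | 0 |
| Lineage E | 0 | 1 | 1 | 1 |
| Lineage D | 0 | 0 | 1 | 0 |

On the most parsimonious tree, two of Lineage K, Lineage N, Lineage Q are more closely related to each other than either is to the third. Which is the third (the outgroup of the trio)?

Character polarity is set by the outgroup: the derived state is whichever differs from the outgroup's state, so for C2, C4 the derived state is '0', and for the remaining characters it is '1'.
C1 (derived state '1') is shared by Lineage N and Lineage Q — a synapomorphy uniting that clade.
Only Lineage D and Lineage K show the derived state '0' for C2, supporting them as a clade.
C3 (derived state '1') is shared by Lineage D, Lineage E, Lineage K, and Lineage V — a synapomorphy uniting that clade.
C4 (derived state '0') is shared by Lineage D, Lineage K, and Lineage V — a synapomorphy uniting that clade.
Most parsimonious ingroup topology: ((Lineage Q,Lineage N),(((Lineage K,Lineage D),Lineage V),Lineage E)).
Lineage N and Lineage Q share a more recent common ancestor with each other than either does with Lineage K, so Lineage K is the least closely related of the three.

Lineage K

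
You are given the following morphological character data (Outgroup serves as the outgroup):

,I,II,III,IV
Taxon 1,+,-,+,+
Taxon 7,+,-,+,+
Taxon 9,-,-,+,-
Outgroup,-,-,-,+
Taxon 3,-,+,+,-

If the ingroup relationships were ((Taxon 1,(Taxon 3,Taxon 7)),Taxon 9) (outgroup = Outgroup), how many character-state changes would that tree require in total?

6

Map each character onto ((Taxon 1,(Taxon 3,Taxon 7)),Taxon 9) (rooted by Outgroup) and count the minimum state changes it requires (Fitch parsimony):
I: 2; II: 1; III: 1; IV: 2.
Total tree length = 6.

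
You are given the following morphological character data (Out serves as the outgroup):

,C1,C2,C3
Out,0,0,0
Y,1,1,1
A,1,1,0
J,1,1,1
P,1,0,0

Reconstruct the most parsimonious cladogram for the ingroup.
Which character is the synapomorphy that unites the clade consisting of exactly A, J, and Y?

C2

The outgroup has state '0' for every character, so '1' is the derived state throughout.
C1 (derived state '1') is shared by all ingroup taxa — unites the whole ingroup.
C2: derived state '1' in A, J, and Y only — synapomorphy for {A, J, Y}.
C3 (derived state '1') is shared by J and Y — a synapomorphy uniting that clade.
Most parsimonious ingroup topology: (((Y,J),A),P).
The clade {A, J, Y} is supported by C2: its derived state '1' occurs in exactly those taxa and in no other taxon (including the outgroup).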